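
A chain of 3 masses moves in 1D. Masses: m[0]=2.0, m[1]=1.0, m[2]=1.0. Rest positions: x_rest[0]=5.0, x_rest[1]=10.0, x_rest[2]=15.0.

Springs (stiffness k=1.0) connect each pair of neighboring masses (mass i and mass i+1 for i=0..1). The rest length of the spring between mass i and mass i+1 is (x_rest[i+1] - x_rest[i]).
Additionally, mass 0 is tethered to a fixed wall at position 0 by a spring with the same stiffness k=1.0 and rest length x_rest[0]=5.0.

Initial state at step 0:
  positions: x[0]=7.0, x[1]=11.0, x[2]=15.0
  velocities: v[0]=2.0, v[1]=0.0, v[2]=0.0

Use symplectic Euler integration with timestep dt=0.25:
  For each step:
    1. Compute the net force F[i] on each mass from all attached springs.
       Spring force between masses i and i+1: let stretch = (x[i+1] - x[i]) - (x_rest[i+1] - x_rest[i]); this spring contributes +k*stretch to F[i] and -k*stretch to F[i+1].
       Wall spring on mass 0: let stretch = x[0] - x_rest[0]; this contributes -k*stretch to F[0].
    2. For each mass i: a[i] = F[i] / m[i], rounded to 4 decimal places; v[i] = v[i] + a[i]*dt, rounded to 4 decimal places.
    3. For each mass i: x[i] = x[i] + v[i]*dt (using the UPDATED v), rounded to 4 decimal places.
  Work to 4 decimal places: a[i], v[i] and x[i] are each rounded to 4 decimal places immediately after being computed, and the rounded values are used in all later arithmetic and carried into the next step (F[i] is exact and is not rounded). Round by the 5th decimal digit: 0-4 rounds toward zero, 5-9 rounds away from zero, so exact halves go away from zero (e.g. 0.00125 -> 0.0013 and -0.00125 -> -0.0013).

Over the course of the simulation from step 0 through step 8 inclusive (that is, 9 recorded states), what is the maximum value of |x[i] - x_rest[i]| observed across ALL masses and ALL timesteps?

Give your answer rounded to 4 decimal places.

Step 0: x=[7.0000 11.0000 15.0000] v=[2.0000 0.0000 0.0000]
Step 1: x=[7.4063 11.0000 15.0625] v=[1.6250 0.0000 0.2500]
Step 2: x=[7.6934 11.0293 15.1836] v=[1.1484 0.1172 0.4844]
Step 3: x=[7.8443 11.1098 15.3576] v=[0.6037 0.3218 0.6958]
Step 4: x=[7.8522 11.2517 15.5786] v=[0.0314 0.5674 0.8839]
Step 5: x=[7.7209 11.4515 15.8417] v=[-0.5252 0.7993 1.0522]
Step 6: x=[7.4649 11.6926 16.1429] v=[-1.0240 0.9642 1.2047]
Step 7: x=[7.1077 11.9476 16.4784] v=[-1.4287 1.0199 1.3421]
Step 8: x=[6.6797 12.1833 16.8433] v=[-1.7122 0.9426 1.4594]
Max displacement = 2.8522

Answer: 2.8522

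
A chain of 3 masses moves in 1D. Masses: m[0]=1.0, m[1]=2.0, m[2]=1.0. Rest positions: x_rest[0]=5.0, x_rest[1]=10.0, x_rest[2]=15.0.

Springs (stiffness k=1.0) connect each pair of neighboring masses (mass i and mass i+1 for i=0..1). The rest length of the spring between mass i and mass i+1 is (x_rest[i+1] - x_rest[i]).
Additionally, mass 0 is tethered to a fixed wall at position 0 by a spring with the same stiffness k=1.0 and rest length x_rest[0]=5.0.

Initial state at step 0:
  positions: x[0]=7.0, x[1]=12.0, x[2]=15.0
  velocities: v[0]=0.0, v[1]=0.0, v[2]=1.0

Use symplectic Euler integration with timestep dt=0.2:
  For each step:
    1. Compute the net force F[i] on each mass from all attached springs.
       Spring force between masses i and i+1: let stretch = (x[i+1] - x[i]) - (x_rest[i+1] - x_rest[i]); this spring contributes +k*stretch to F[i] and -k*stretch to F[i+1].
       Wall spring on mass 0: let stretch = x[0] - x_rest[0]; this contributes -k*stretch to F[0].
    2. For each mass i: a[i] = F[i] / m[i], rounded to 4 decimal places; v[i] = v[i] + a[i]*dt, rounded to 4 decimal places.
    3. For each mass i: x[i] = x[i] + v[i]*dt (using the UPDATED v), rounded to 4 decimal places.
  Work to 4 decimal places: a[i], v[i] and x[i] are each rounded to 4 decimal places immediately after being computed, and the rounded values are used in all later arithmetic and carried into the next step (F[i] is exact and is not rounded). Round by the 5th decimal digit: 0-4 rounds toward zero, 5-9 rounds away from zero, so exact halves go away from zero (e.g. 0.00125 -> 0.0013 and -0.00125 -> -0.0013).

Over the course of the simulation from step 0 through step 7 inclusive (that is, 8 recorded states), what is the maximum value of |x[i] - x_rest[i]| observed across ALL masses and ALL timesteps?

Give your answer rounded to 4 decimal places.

Step 0: x=[7.0000 12.0000 15.0000] v=[0.0000 0.0000 1.0000]
Step 1: x=[6.9200 11.9600 15.2800] v=[-0.4000 -0.2000 1.4000]
Step 2: x=[6.7648 11.8856 15.6272] v=[-0.7760 -0.3720 1.7360]
Step 3: x=[6.5438 11.7836 16.0247] v=[-1.1048 -0.5099 1.9877]
Step 4: x=[6.2707 11.6616 16.4526] v=[-1.3656 -0.6098 2.1395]
Step 5: x=[5.9624 11.5276 16.8889] v=[-1.5416 -0.6698 2.1813]
Step 6: x=[5.6382 11.3896 17.3107] v=[-1.6210 -0.6902 2.1090]
Step 7: x=[5.3185 11.2550 17.6957] v=[-1.5984 -0.6732 1.9248]
Max displacement = 2.6957

Answer: 2.6957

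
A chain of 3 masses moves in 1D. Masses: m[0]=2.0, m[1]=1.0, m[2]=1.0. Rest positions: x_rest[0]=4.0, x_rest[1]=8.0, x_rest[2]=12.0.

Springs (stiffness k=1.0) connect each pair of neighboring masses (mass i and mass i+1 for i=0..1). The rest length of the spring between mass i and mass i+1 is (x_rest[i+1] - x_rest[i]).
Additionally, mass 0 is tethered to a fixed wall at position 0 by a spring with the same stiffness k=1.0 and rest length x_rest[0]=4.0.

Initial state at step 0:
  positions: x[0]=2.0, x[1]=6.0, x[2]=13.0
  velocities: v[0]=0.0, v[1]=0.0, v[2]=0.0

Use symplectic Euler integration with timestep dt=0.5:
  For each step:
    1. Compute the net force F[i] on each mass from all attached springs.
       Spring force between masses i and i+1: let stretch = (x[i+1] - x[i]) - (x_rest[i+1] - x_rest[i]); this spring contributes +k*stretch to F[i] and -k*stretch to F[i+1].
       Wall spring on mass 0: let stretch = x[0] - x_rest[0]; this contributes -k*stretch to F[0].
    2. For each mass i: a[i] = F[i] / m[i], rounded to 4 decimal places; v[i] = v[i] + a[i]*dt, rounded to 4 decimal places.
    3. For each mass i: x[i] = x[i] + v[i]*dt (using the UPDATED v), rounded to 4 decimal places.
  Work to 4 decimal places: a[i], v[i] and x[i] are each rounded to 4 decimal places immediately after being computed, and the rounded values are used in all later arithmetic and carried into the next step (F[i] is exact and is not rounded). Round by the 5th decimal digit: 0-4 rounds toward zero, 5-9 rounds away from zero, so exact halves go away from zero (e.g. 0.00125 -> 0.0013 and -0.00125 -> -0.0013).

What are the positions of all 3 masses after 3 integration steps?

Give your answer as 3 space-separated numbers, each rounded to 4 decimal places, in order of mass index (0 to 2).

Step 0: x=[2.0000 6.0000 13.0000] v=[0.0000 0.0000 0.0000]
Step 1: x=[2.2500 6.7500 12.2500] v=[0.5000 1.5000 -1.5000]
Step 2: x=[2.7813 7.7500 11.1250] v=[1.0625 2.0000 -2.2500]
Step 3: x=[3.5860 8.3516 10.1563] v=[1.6094 1.2032 -1.9375]

Answer: 3.5860 8.3516 10.1563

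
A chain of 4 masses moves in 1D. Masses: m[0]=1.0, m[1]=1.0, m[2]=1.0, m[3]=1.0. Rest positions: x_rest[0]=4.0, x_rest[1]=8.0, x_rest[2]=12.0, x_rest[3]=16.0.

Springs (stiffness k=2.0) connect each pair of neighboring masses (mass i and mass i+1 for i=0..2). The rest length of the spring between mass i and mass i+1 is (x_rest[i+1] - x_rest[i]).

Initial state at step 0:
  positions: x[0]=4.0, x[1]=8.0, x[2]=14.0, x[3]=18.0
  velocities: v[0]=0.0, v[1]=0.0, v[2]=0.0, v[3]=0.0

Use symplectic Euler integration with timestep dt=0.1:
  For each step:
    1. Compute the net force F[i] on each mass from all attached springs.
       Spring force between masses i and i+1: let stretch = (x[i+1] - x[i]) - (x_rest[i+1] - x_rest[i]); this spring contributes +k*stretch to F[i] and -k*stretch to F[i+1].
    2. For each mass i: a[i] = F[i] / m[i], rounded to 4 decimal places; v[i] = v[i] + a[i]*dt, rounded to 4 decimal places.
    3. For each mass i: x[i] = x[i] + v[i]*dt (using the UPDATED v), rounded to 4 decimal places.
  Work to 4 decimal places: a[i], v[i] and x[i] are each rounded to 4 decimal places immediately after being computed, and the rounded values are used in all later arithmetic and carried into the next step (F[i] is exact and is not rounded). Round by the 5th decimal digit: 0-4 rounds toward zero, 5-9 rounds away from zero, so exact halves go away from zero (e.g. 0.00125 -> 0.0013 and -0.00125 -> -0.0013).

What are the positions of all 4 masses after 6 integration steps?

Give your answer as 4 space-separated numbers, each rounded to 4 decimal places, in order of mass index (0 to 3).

Step 0: x=[4.0000 8.0000 14.0000 18.0000] v=[0.0000 0.0000 0.0000 0.0000]
Step 1: x=[4.0000 8.0400 13.9600 18.0000] v=[0.0000 0.4000 -0.4000 0.0000]
Step 2: x=[4.0008 8.1176 13.8824 17.9992] v=[0.0080 0.7760 -0.7760 -0.0080]
Step 3: x=[4.0039 8.2282 13.7718 17.9961] v=[0.0314 1.1056 -1.1056 -0.0314]
Step 4: x=[4.0115 8.3652 13.6349 17.9885] v=[0.0763 1.3695 -1.3695 -0.0763]
Step 5: x=[4.0262 8.5205 13.4796 17.9738] v=[0.1470 1.5527 -1.5527 -0.1470]
Step 6: x=[4.0508 8.6851 13.3150 17.9492] v=[0.2459 1.6457 -1.6457 -0.2458]

Answer: 4.0508 8.6851 13.3150 17.9492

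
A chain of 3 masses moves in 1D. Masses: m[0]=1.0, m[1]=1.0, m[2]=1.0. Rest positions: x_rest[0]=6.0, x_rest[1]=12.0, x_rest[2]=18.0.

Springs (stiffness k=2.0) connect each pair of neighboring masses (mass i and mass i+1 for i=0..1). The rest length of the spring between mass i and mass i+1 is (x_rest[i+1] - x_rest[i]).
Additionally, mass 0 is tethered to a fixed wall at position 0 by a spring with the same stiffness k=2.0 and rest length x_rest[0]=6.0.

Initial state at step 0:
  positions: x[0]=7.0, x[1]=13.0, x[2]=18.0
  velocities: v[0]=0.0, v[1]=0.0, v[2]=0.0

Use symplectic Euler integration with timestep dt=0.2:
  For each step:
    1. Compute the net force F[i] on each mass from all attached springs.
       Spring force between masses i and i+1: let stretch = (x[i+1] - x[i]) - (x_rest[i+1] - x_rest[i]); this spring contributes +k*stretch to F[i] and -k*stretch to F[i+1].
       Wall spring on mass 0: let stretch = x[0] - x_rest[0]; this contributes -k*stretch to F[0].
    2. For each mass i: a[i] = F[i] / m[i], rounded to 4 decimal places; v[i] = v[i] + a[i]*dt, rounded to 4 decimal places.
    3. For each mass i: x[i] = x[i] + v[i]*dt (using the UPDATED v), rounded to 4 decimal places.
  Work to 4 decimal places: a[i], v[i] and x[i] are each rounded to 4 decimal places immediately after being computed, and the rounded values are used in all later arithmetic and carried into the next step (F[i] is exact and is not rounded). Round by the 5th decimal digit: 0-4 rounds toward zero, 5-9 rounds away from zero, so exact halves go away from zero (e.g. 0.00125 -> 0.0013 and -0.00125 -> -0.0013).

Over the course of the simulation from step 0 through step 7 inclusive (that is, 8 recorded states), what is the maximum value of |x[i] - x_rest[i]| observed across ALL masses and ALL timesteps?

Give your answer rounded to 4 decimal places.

Step 0: x=[7.0000 13.0000 18.0000] v=[0.0000 0.0000 0.0000]
Step 1: x=[6.9200 12.9200 18.0800] v=[-0.4000 -0.4000 0.4000]
Step 2: x=[6.7664 12.7728 18.2272] v=[-0.7680 -0.7360 0.7360]
Step 3: x=[6.5520 12.5814 18.4180] v=[-1.0720 -0.9568 0.9542]
Step 4: x=[6.2958 12.3746 18.6219] v=[-1.2810 -1.0339 1.0196]
Step 5: x=[6.0222 12.1813 18.8060] v=[-1.3678 -0.9665 0.9207]
Step 6: x=[5.7596 12.0252 18.9402] v=[-1.3130 -0.7803 0.6708]
Step 7: x=[5.5375 11.9211 19.0012] v=[-1.1106 -0.5205 0.3048]
Max displacement = 1.0012

Answer: 1.0012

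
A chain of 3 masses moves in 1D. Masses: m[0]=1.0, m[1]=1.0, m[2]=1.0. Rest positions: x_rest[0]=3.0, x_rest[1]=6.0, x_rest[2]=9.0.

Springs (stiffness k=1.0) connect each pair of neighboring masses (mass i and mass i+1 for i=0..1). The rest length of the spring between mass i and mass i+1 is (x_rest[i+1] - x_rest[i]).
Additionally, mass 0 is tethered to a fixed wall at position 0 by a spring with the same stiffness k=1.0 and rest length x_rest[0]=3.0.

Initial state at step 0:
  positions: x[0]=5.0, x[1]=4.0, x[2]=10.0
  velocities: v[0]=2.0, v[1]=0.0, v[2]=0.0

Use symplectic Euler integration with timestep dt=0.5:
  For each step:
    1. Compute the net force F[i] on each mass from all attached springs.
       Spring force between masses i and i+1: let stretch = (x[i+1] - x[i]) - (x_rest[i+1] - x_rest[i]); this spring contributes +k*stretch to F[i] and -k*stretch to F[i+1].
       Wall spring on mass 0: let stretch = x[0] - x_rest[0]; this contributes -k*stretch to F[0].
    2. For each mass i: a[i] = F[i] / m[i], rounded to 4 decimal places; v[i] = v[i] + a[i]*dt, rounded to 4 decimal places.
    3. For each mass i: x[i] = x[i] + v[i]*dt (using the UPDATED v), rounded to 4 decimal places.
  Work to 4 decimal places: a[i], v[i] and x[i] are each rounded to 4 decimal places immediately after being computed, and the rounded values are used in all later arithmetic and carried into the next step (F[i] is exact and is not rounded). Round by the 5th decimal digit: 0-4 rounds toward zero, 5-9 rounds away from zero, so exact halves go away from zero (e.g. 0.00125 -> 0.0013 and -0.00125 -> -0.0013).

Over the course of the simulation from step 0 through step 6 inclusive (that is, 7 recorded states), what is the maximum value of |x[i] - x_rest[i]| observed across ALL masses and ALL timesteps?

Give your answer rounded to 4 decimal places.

Answer: 3.2344

Derivation:
Step 0: x=[5.0000 4.0000 10.0000] v=[2.0000 0.0000 0.0000]
Step 1: x=[4.5000 5.7500 9.2500] v=[-1.0000 3.5000 -1.5000]
Step 2: x=[3.1875 8.0625 8.3750] v=[-2.6250 4.6250 -1.7500]
Step 3: x=[2.2969 9.2344 8.1719] v=[-1.7813 2.3438 -0.4063]
Step 4: x=[2.5664 8.4063 8.9844] v=[0.5390 -1.6562 1.6250]
Step 5: x=[3.6543 6.2628 10.4024] v=[2.1758 -4.2871 2.8360]
Step 6: x=[4.4808 4.5020 11.5355] v=[1.6529 -3.5216 2.2662]
Max displacement = 3.2344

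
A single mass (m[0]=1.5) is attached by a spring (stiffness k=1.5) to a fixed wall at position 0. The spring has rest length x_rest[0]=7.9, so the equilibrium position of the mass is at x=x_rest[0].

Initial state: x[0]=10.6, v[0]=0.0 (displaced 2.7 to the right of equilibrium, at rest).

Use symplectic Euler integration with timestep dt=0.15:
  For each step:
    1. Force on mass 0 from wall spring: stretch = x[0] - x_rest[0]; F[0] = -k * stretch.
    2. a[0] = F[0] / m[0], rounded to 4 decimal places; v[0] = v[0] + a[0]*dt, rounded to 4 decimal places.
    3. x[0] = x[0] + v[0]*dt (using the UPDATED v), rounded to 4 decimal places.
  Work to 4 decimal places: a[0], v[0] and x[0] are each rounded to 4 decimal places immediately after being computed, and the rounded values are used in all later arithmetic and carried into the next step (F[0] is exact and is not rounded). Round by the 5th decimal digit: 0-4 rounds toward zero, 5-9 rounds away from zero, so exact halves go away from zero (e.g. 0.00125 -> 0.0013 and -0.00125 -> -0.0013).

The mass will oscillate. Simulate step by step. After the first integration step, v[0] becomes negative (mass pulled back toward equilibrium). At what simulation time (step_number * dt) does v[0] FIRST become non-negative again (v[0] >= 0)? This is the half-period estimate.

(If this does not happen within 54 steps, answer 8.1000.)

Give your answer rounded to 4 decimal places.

Step 0: x=[10.6000] v=[0.0000]
Step 1: x=[10.5393] v=[-0.4050]
Step 2: x=[10.4192] v=[-0.8009]
Step 3: x=[10.2424] v=[-1.1788]
Step 4: x=[10.0129] v=[-1.5302]
Step 5: x=[9.7358] v=[-1.8471]
Step 6: x=[9.4174] v=[-2.1225]
Step 7: x=[9.0649] v=[-2.3501]
Step 8: x=[8.6862] v=[-2.5248]
Step 9: x=[8.2898] v=[-2.6427]
Step 10: x=[7.8846] v=[-2.7012]
Step 11: x=[7.4798] v=[-2.6989]
Step 12: x=[7.0844] v=[-2.6359]
Step 13: x=[6.7074] v=[-2.5136]
Step 14: x=[6.3572] v=[-2.3347]
Step 15: x=[6.0417] v=[-2.1033]
Step 16: x=[5.7680] v=[-1.8246]
Step 17: x=[5.5423] v=[-1.5048]
Step 18: x=[5.3696] v=[-1.1511]
Step 19: x=[5.2539] v=[-0.7715]
Step 20: x=[5.1977] v=[-0.3746]
Step 21: x=[5.2023] v=[0.0307]
First v>=0 after going negative at step 21, time=3.1500

Answer: 3.1500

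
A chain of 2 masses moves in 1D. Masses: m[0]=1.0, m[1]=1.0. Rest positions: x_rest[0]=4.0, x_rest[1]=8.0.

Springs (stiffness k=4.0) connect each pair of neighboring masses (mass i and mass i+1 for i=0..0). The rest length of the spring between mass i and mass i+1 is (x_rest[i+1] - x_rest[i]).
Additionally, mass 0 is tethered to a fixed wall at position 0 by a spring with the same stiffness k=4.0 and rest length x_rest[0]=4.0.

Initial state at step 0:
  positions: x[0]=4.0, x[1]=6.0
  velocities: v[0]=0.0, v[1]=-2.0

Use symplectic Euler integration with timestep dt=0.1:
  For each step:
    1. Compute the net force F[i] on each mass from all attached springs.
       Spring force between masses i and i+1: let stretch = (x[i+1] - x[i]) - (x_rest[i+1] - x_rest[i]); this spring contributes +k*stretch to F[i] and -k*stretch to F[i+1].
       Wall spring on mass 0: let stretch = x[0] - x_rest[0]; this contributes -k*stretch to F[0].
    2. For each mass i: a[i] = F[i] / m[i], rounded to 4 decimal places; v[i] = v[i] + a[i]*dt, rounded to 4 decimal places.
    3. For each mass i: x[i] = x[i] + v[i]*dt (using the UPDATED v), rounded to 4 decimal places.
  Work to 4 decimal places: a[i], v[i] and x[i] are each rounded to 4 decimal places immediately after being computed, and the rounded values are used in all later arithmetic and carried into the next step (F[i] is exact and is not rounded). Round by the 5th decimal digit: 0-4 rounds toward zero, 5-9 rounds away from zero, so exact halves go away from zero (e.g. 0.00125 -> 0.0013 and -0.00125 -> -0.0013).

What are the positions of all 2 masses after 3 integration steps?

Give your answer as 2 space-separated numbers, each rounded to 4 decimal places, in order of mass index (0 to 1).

Answer: 3.5359 5.8800

Derivation:
Step 0: x=[4.0000 6.0000] v=[0.0000 -2.0000]
Step 1: x=[3.9200 5.8800] v=[-0.8000 -1.2000]
Step 2: x=[3.7616 5.8416] v=[-1.5840 -0.3840]
Step 3: x=[3.5359 5.8800] v=[-2.2566 0.3840]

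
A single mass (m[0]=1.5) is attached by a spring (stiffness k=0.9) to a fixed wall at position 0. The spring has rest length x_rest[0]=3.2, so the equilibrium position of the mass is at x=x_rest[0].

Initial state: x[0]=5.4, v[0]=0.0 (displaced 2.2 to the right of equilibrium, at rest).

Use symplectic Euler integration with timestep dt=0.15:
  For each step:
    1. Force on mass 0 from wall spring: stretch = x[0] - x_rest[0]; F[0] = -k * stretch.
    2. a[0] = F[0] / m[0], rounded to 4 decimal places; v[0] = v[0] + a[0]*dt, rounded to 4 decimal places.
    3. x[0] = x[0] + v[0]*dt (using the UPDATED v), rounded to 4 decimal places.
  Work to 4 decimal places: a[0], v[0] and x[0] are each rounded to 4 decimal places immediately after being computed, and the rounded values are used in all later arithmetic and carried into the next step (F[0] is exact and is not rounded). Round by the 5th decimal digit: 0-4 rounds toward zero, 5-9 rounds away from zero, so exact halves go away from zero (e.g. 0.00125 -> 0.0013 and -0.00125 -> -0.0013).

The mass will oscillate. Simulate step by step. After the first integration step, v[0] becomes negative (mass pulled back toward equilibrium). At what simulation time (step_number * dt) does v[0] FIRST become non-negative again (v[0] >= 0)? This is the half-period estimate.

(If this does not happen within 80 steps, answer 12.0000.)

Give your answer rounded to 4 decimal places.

Answer: 4.2000

Derivation:
Step 0: x=[5.4000] v=[0.0000]
Step 1: x=[5.3703] v=[-0.1980]
Step 2: x=[5.3113] v=[-0.3933]
Step 3: x=[5.2238] v=[-0.5833]
Step 4: x=[5.1090] v=[-0.7654]
Step 5: x=[4.9684] v=[-0.9372]
Step 6: x=[4.8039] v=[-1.0964]
Step 7: x=[4.6178] v=[-1.2407]
Step 8: x=[4.4126] v=[-1.3683]
Step 9: x=[4.1910] v=[-1.4774]
Step 10: x=[3.9560] v=[-1.5666]
Step 11: x=[3.7108] v=[-1.6346]
Step 12: x=[3.4587] v=[-1.6806]
Step 13: x=[3.2031] v=[-1.7039]
Step 14: x=[2.9475] v=[-1.7042]
Step 15: x=[2.6953] v=[-1.6815]
Step 16: x=[2.4499] v=[-1.6361]
Step 17: x=[2.2146] v=[-1.5686]
Step 18: x=[1.9926] v=[-1.4799]
Step 19: x=[1.7869] v=[-1.3712]
Step 20: x=[1.6003] v=[-1.2440]
Step 21: x=[1.4353] v=[-1.1000]
Step 22: x=[1.2941] v=[-0.9412]
Step 23: x=[1.1786] v=[-0.7697]
Step 24: x=[1.0904] v=[-0.5878]
Step 25: x=[1.0307] v=[-0.3979]
Step 26: x=[1.0003] v=[-0.2027]
Step 27: x=[0.9996] v=[-0.0047]
Step 28: x=[1.0286] v=[0.1933]
First v>=0 after going negative at step 28, time=4.2000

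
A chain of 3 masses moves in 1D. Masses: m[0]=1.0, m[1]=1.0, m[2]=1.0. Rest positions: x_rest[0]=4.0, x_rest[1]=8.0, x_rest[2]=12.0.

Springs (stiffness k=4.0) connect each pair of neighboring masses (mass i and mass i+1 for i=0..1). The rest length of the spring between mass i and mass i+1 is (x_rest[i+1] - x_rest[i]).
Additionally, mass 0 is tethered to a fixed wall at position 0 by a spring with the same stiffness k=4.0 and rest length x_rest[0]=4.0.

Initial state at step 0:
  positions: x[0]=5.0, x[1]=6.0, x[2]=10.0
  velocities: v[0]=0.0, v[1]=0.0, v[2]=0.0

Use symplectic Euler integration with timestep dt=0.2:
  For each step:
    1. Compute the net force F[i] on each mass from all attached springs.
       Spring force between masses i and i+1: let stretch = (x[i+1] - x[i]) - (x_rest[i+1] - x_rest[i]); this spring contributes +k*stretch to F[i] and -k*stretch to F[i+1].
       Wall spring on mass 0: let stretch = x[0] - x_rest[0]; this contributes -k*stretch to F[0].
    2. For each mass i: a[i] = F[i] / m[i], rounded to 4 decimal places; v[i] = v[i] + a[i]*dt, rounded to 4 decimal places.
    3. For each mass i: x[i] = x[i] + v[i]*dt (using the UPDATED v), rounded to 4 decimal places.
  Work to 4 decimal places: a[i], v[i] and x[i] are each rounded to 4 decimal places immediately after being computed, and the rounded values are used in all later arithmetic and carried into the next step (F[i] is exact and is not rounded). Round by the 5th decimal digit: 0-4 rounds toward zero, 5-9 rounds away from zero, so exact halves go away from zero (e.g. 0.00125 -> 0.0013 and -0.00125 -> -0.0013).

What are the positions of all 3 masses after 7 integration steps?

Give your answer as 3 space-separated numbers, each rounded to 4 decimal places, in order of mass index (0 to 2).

Answer: 3.7024 6.5243 12.5809

Derivation:
Step 0: x=[5.0000 6.0000 10.0000] v=[0.0000 0.0000 0.0000]
Step 1: x=[4.3600 6.4800 10.0000] v=[-3.2000 2.4000 0.0000]
Step 2: x=[3.3616 7.1840 10.0768] v=[-4.9920 3.5200 0.3840]
Step 3: x=[2.4369 7.7393 10.3308] v=[-4.6234 2.7763 1.2698]
Step 4: x=[1.9707 7.8608 10.8101] v=[-2.3310 0.6076 2.3966]
Step 5: x=[2.1316 7.5118 11.4575] v=[0.8045 -1.7450 3.2372]
Step 6: x=[2.8123 6.9333 12.1136] v=[3.4034 -2.8926 3.2806]
Step 7: x=[3.7024 6.5243 12.5809] v=[4.4504 -2.0452 2.3364]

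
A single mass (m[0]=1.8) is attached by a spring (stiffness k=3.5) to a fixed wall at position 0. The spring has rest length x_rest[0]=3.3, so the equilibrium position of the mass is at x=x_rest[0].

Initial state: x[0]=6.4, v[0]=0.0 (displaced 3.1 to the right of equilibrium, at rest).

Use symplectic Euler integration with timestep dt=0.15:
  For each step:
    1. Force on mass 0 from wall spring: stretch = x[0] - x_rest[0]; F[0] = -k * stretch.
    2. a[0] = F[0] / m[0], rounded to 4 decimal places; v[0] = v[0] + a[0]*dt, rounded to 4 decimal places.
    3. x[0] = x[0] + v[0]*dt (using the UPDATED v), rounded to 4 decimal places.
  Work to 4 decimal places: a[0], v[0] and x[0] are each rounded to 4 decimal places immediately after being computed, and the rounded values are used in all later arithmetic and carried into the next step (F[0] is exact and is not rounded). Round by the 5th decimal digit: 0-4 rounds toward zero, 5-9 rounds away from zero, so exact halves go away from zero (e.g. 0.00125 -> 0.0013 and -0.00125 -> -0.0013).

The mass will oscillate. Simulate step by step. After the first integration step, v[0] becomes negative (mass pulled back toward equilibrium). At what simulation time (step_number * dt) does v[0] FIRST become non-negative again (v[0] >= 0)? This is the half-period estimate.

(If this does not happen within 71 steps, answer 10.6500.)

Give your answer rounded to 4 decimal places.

Answer: 2.2500

Derivation:
Step 0: x=[6.4000] v=[0.0000]
Step 1: x=[6.2644] v=[-0.9042]
Step 2: x=[5.9991] v=[-1.7688]
Step 3: x=[5.6157] v=[-2.5560]
Step 4: x=[5.1310] v=[-3.2314]
Step 5: x=[4.5662] v=[-3.7654]
Step 6: x=[3.9460] v=[-4.1347]
Step 7: x=[3.2975] v=[-4.3231]
Step 8: x=[2.6491] v=[-4.3224]
Step 9: x=[2.0292] v=[-4.1326]
Step 10: x=[1.4649] v=[-3.7620]
Step 11: x=[0.9809] v=[-3.2268]
Step 12: x=[0.5983] v=[-2.5504]
Step 13: x=[0.3339] v=[-1.7624]
Step 14: x=[0.1993] v=[-0.8973]
Step 15: x=[0.2004] v=[0.0071]
First v>=0 after going negative at step 15, time=2.2500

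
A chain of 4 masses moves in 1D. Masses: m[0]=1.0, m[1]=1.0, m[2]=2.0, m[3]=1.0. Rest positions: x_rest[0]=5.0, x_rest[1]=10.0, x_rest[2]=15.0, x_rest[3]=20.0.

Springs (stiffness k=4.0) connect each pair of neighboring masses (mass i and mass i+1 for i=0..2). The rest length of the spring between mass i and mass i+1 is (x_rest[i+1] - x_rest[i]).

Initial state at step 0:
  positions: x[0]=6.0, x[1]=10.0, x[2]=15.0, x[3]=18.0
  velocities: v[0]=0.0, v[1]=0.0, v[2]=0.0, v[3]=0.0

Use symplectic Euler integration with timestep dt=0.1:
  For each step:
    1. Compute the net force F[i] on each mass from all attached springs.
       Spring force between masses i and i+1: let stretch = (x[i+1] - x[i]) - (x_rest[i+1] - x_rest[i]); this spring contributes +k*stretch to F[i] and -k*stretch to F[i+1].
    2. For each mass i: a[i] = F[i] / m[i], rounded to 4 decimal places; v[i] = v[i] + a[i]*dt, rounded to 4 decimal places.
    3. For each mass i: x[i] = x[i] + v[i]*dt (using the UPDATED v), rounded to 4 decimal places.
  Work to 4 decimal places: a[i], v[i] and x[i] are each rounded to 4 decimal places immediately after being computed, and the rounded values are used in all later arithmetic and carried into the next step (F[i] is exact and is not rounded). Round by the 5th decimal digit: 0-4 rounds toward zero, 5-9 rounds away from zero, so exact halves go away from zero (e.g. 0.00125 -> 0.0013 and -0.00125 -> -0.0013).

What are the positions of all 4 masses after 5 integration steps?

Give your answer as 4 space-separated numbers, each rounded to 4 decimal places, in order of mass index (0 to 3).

Answer: 5.5017 10.3976 14.5296 19.0417

Derivation:
Step 0: x=[6.0000 10.0000 15.0000 18.0000] v=[0.0000 0.0000 0.0000 0.0000]
Step 1: x=[5.9600 10.0400 14.9600 18.0800] v=[-0.4000 0.4000 -0.4000 0.8000]
Step 2: x=[5.8832 10.1136 14.8840 18.2352] v=[-0.7680 0.7360 -0.7600 1.5520]
Step 3: x=[5.7756 10.2088 14.7796 18.4564] v=[-1.0758 0.9520 -1.0438 2.2115]
Step 4: x=[5.6454 10.3095 14.6573 18.7305] v=[-1.3025 1.0070 -1.2226 2.7408]
Step 5: x=[5.5017 10.3976 14.5296 19.0417] v=[-1.4369 0.8805 -1.2775 3.1115]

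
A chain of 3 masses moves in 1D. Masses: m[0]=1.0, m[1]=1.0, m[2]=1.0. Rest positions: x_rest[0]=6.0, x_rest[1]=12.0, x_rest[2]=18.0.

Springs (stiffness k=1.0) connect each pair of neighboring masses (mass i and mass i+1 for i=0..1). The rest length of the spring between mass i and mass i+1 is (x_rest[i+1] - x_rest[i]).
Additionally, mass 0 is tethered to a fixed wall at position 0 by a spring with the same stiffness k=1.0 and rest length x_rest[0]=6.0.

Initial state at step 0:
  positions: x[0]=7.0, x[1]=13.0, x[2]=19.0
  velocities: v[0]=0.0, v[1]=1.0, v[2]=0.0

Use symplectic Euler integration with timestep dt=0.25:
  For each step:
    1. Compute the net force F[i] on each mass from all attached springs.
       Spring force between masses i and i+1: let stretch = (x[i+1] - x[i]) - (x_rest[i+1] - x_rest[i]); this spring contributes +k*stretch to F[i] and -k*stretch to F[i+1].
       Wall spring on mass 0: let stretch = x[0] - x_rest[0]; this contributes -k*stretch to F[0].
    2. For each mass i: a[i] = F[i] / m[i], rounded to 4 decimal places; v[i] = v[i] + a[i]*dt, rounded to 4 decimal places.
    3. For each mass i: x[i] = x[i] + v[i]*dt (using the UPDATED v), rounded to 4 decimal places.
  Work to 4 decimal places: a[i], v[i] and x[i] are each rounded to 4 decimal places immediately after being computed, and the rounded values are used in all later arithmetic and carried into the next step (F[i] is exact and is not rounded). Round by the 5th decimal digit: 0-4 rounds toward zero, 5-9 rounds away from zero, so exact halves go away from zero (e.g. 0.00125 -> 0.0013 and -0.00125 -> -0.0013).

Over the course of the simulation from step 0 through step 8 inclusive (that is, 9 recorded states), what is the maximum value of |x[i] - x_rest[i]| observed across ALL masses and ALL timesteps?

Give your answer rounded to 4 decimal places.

Step 0: x=[7.0000 13.0000 19.0000] v=[0.0000 1.0000 0.0000]
Step 1: x=[6.9375 13.2500 19.0000] v=[-0.2500 1.0000 0.0000]
Step 2: x=[6.8359 13.4649 19.0156] v=[-0.4063 0.8594 0.0625]
Step 3: x=[6.7214 13.6124 19.0593] v=[-0.4580 0.5898 0.1748]
Step 4: x=[6.6175 13.6696 19.1376] v=[-0.4156 0.2288 0.3131]
Step 5: x=[6.5408 13.6278 19.2491] v=[-0.3070 -0.1672 0.4461]
Step 6: x=[6.4982 13.4944 19.3843] v=[-0.1705 -0.5336 0.5408]
Step 7: x=[6.4867 13.2919 19.5264] v=[-0.0460 -0.8102 0.5683]
Step 8: x=[6.4951 13.0537 19.6538] v=[0.0336 -0.9529 0.5097]
Max displacement = 1.6696

Answer: 1.6696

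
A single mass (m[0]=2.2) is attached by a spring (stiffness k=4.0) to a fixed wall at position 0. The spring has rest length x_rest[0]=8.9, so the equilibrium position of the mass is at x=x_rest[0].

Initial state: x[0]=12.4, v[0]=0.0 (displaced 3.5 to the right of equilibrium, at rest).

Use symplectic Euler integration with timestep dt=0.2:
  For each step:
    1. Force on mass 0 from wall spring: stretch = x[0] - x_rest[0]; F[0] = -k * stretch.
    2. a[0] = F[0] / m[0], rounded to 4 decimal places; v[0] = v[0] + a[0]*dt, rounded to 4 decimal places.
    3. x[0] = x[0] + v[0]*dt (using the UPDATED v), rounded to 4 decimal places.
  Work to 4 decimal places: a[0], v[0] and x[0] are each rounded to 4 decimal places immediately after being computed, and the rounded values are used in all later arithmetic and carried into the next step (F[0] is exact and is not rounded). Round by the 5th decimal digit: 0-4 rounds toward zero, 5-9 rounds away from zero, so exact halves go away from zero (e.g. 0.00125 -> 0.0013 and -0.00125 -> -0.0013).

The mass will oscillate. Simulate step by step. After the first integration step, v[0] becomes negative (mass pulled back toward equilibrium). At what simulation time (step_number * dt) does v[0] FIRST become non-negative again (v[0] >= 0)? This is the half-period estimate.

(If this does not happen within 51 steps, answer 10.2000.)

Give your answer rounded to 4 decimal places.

Step 0: x=[12.4000] v=[0.0000]
Step 1: x=[12.1455] v=[-1.2727]
Step 2: x=[11.6549] v=[-2.4529]
Step 3: x=[10.9640] v=[-3.4547]
Step 4: x=[10.1230] v=[-4.2052]
Step 5: x=[9.1930] v=[-4.6499]
Step 6: x=[8.2417] v=[-4.7564]
Step 7: x=[7.3383] v=[-4.5170]
Step 8: x=[6.5485] v=[-3.9491]
Step 9: x=[5.9297] v=[-3.0940]
Step 10: x=[5.5269] v=[-2.0139]
Step 11: x=[5.3694] v=[-0.7873]
Step 12: x=[5.4687] v=[0.4966]
First v>=0 after going negative at step 12, time=2.4000

Answer: 2.4000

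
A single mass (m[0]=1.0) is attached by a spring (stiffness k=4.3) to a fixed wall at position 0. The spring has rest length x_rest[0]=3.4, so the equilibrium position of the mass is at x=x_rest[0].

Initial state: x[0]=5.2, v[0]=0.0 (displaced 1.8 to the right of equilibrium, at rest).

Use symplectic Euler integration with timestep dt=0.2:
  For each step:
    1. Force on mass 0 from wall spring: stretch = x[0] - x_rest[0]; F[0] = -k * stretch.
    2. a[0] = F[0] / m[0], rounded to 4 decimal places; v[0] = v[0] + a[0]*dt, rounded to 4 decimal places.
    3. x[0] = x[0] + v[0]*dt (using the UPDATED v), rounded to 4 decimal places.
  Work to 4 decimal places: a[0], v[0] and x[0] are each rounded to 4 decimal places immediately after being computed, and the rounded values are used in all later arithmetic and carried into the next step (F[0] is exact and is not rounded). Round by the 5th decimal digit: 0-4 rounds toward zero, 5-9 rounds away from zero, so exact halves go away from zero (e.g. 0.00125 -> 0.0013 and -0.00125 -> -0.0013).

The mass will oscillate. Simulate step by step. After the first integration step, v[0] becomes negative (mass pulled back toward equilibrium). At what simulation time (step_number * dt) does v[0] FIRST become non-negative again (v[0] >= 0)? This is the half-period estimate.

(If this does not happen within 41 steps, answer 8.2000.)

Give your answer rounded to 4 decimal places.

Answer: 1.6000

Derivation:
Step 0: x=[5.2000] v=[0.0000]
Step 1: x=[4.8904] v=[-1.5480]
Step 2: x=[4.3245] v=[-2.8297]
Step 3: x=[3.5995] v=[-3.6248]
Step 4: x=[2.8402] v=[-3.7964]
Step 5: x=[2.1772] v=[-3.3150]
Step 6: x=[1.7245] v=[-2.2634]
Step 7: x=[1.5600] v=[-0.8225]
Step 8: x=[1.7120] v=[0.7599]
First v>=0 after going negative at step 8, time=1.6000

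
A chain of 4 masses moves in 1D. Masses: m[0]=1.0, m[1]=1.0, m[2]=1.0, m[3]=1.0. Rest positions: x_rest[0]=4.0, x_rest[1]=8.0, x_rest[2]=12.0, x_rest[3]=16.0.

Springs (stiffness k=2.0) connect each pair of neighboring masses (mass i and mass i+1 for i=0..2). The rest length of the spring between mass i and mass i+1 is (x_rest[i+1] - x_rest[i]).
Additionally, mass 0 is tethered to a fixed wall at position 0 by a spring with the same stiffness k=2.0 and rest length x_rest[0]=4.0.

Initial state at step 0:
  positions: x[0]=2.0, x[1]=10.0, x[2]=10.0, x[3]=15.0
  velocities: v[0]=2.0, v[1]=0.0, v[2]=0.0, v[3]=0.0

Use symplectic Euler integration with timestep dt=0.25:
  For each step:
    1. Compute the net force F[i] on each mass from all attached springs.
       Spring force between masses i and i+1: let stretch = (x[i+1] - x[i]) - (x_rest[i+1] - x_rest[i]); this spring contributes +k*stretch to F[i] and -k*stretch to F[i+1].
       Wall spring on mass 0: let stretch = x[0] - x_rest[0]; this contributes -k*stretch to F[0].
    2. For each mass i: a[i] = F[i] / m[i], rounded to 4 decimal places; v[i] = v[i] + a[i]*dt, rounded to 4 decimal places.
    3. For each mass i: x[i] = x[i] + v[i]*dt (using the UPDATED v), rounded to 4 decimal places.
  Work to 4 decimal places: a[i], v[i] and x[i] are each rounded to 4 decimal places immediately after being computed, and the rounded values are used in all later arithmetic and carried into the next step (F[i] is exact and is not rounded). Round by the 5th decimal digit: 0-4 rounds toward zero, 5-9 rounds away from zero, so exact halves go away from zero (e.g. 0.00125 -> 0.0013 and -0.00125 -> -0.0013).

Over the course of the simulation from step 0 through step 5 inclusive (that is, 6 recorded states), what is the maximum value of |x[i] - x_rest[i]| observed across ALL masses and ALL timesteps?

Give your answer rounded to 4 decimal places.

Answer: 2.6438

Derivation:
Step 0: x=[2.0000 10.0000 10.0000 15.0000] v=[2.0000 0.0000 0.0000 0.0000]
Step 1: x=[3.2500 9.0000 10.6250 14.8750] v=[5.0000 -4.0000 2.5000 -0.5000]
Step 2: x=[4.8125 7.4844 11.5781 14.7188] v=[6.2500 -6.0625 3.8125 -0.6250]
Step 3: x=[6.1074 6.1465 12.4121 14.6700] v=[5.1797 -5.3516 3.3360 -0.1954]
Step 4: x=[6.6438 5.5869 12.7452 14.8389] v=[2.1456 -2.2384 1.3322 0.6757]
Step 5: x=[6.2176 6.0542 12.4452 15.2461] v=[-1.7048 1.8692 -1.2001 1.6289]
Max displacement = 2.6438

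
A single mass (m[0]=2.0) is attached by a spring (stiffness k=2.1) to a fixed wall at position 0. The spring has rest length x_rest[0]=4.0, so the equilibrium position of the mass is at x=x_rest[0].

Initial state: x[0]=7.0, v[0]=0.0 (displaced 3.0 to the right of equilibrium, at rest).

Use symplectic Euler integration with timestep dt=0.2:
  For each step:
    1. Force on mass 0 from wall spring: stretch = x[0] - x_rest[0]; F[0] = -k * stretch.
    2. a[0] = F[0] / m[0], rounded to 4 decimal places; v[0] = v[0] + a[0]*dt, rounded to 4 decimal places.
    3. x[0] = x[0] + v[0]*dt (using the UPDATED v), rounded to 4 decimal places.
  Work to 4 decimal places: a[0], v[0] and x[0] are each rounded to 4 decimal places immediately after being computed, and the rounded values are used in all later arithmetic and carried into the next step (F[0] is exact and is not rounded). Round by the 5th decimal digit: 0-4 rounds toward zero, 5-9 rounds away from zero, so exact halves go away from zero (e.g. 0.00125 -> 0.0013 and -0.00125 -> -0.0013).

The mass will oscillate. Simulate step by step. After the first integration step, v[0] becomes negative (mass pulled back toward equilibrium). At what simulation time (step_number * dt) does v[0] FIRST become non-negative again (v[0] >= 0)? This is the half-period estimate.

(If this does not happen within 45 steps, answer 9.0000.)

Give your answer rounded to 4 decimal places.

Step 0: x=[7.0000] v=[0.0000]
Step 1: x=[6.8740] v=[-0.6300]
Step 2: x=[6.6273] v=[-1.2335]
Step 3: x=[6.2703] v=[-1.7852]
Step 4: x=[5.8179] v=[-2.2620]
Step 5: x=[5.2891] v=[-2.6438]
Step 6: x=[4.7062] v=[-2.9145]
Step 7: x=[4.0936] v=[-3.0628]
Step 8: x=[3.4771] v=[-3.0825]
Step 9: x=[2.8826] v=[-2.9727]
Step 10: x=[2.3350] v=[-2.7380]
Step 11: x=[1.8573] v=[-2.3883]
Step 12: x=[1.4696] v=[-1.9383]
Step 13: x=[1.1882] v=[-1.4069]
Step 14: x=[1.0249] v=[-0.8164]
Step 15: x=[0.9866] v=[-0.1916]
Step 16: x=[1.0748] v=[0.4412]
First v>=0 after going negative at step 16, time=3.2000

Answer: 3.2000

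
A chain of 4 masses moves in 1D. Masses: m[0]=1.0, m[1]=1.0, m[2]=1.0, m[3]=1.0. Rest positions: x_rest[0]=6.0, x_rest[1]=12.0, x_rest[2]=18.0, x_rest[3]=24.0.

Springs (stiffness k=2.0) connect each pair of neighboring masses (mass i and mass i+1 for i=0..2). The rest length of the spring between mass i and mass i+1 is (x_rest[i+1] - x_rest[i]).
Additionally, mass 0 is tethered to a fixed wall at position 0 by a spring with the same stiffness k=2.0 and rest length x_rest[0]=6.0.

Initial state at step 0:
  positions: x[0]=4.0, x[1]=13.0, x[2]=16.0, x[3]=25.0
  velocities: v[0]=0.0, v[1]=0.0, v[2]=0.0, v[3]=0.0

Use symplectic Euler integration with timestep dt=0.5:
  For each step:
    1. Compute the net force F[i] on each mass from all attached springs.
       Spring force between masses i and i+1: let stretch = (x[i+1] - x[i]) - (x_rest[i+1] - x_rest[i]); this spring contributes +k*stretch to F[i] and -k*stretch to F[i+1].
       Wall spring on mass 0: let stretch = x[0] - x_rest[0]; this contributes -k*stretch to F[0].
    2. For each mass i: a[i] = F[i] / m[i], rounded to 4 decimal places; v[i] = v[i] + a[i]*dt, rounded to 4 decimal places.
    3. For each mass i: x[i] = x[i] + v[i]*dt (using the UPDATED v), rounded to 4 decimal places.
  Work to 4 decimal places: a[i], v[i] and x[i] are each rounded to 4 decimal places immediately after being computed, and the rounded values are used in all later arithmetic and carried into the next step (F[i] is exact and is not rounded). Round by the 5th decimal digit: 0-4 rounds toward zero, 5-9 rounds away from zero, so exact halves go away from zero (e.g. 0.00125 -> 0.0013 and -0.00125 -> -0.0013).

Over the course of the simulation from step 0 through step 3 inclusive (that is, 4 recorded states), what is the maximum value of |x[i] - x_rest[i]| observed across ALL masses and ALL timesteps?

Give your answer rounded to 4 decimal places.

Answer: 2.2500

Derivation:
Step 0: x=[4.0000 13.0000 16.0000 25.0000] v=[0.0000 0.0000 0.0000 0.0000]
Step 1: x=[6.5000 10.0000 19.0000 23.5000] v=[5.0000 -6.0000 6.0000 -3.0000]
Step 2: x=[7.5000 9.7500 19.7500 22.7500] v=[2.0000 -0.5000 1.5000 -1.5000]
Step 3: x=[5.8750 13.3750 17.0000 23.5000] v=[-3.2500 7.2500 -5.5000 1.5000]
Max displacement = 2.2500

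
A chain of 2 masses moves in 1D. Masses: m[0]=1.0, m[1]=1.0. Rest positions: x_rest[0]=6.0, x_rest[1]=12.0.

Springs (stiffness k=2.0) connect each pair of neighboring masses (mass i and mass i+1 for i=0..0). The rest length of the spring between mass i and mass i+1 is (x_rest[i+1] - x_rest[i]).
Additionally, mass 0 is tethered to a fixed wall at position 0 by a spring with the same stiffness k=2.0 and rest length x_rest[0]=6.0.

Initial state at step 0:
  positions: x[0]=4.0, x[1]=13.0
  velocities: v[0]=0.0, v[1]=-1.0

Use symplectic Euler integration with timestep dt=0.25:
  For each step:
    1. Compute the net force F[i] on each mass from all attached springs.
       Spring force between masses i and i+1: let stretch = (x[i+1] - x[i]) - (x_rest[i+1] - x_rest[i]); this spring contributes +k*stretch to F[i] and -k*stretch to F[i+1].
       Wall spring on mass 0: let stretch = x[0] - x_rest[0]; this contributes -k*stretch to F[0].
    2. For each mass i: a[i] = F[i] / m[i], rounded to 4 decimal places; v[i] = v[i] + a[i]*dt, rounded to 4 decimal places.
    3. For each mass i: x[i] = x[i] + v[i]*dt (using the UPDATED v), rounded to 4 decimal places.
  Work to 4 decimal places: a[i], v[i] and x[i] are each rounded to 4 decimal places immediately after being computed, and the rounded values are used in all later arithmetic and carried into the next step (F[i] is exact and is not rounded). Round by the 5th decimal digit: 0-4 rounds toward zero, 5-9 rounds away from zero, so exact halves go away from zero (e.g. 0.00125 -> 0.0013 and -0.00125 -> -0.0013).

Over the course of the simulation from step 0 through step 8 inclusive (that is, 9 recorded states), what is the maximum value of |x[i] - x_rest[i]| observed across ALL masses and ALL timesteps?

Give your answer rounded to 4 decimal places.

Answer: 2.0523

Derivation:
Step 0: x=[4.0000 13.0000] v=[0.0000 -1.0000]
Step 1: x=[4.6250 12.3750] v=[2.5000 -2.5000]
Step 2: x=[5.6406 11.5313] v=[4.0625 -3.3750]
Step 3: x=[6.6875 10.7012] v=[4.1876 -3.3204]
Step 4: x=[7.4002 10.1194] v=[2.8507 -2.3273]
Step 5: x=[7.5278 9.9477] v=[0.5102 -0.6869]
Step 6: x=[7.0169 10.2235] v=[-2.0438 1.1032]
Step 7: x=[6.0297 10.8485] v=[-3.9490 2.4999]
Step 8: x=[4.8911 11.6211] v=[-4.5545 3.0905]
Max displacement = 2.0523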